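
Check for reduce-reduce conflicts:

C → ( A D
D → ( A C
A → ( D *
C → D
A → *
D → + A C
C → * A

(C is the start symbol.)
Yes — I17: [C → ( A D .] vs [C → D .]

Augment with C' → C and build the canonical LR(0) collection (I0 = CLOSURE({[C' → . C]}), then GOTO on every symbol after a dot until no new states appear). It has 18 states:
  I0: { [C → . ( A D], [C → . * A], [C → . D], [C' → . C], [D → . ( A C], [D → . + A C] }  — shift
  I1: { [A → . ( D *], [A → . *], [C → ( . A D], [D → ( . A C] }  — shift
  I2: { [A → . ( D *], [A → . *], [C → * . A] }  — shift
  I3: { [A → . ( D *], [A → . *], [D → + . A C] }  — shift
  I4: { [C' → C .] }  — accept
  I5: { [C → D .] }  — reduce
  I6: { [A → ( . D *], [D → . ( A C], [D → . + A C] }  — shift
  I7: { [A → * .] }  — reduce
  I8: { [C → . ( A D], [C → . * A], [C → . D], [D → + A . C], [D → . ( A C], [D → . + A C] }  — shift
  I9: { [D → + A C .] }  — reduce
  I10: { [A → . ( D *], [A → . *], [D → ( . A C] }  — shift
  I11: { [A → ( D . *] }  — shift
  I12: { [A → ( D * .] }  — reduce
  I13: { [C → . ( A D], [C → . * A], [C → . D], [D → ( A . C], [D → . ( A C], [D → . + A C] }  — shift
  I14: { [D → ( A C .] }  — reduce
  I15: { [C → * A .] }  — reduce
  I16: { [C → ( A . D], [C → . ( A D], [C → . * A], [C → . D], [D → ( A . C], [D → . ( A C], [D → . + A C] }  — shift
  I17: { [C → ( A D .], [C → D .] }  — 2 reduces

I17 contains complete items [C → ( A D .], [C → D .] — reduce-reduce conflict.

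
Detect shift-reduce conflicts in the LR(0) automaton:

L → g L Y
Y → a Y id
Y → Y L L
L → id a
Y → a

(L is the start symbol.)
Yes — I6: [L → g L Y .] vs [L → . g L Y]; I7: [Y → a .] vs [Y → . a]; I10: [Y → a Y id .] vs [L → id . a]

Augment with L' → L and build the canonical LR(0) collection (I0 = CLOSURE({[L' → . L]}), then GOTO on every symbol after a dot until no new states appear). It has 12 states:
  I0: { [L → . g L Y], [L → . id a], [L' → . L] }  — shift
  I1: { [L' → L .] }  — accept
  I2: { [L → . g L Y], [L → . id a], [L → g . L Y] }  — shift
  I3: { [L → id . a] }  — shift
  I4: { [L → id a .] }  — reduce
  I5: { [L → g L . Y], [Y → . Y L L], [Y → . a Y id], [Y → . a] }  — shift
  I6: { [L → . g L Y], [L → . id a], [L → g L Y .], [Y → Y . L L] }  — shift, reduce
  I7: { [Y → . Y L L], [Y → . a Y id], [Y → . a], [Y → a . Y id], [Y → a .] }  — shift, reduce
  I8: { [L → . g L Y], [L → . id a], [Y → Y . L L], [Y → a Y . id] }  — shift
  I9: { [L → . g L Y], [L → . id a], [Y → Y L . L] }  — shift
  I10: { [L → id . a], [Y → a Y id .] }  — shift, reduce
  I11: { [Y → Y L L .] }  — reduce

I6 contains reduce item [L → g L Y .] and shift items [L → . g L Y], [L → . id a] — shift-reduce conflict.
I7 contains reduce item [Y → a .] and shift items [Y → . a], [Y → . a Y id] — shift-reduce conflict.
I10 contains reduce item [Y → a Y id .] and shift item [L → id . a] — shift-reduce conflict.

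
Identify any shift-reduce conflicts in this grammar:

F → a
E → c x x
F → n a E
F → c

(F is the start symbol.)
Augment with F' → F and build the canonical LR(0) collection (I0 = CLOSURE({[F' → . F]}), then GOTO on every symbol after a dot until no new states appear). It has 10 states:
  I0: { [F → . a], [F → . c], [F → . n a E], [F' → . F] }  — shift
  I1: { [F' → F .] }  — accept
  I2: { [F → a .] }  — reduce
  I3: { [F → c .] }  — reduce
  I4: { [F → n . a E] }  — shift
  I5: { [E → . c x x], [F → n a . E] }  — shift
  I6: { [F → n a E .] }  — reduce
  I7: { [E → c . x x] }  — shift
  I8: { [E → c x . x] }  — shift
  I9: { [E → c x x .] }  — reduce

No state contains both a complete item and a shift item.

Answer: No shift-reduce conflicts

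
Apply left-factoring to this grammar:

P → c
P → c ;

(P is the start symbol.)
P → c P'
P' → ε
P' → ;

Left-factoring transforms A → αβ₁ | αβ₂ into A → αA' and A' → β₁ | β₂
(α is the longest common prefix among the alternatives). Repeat until
no nonterminal has two alternatives with a common prefix.

Round 1: P has alternatives sharing prefix 'c'. Introduce P': P → c P'
  Add: P' → ε
  Add: P' → ;

No remaining common prefixes — done.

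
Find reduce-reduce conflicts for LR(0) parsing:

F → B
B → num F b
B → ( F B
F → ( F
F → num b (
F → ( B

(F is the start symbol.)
A reduce-reduce conflict occurs when an LR(0) state has two complete items [A → α .] and [B → β .] — both call for a reduction, and with no lookahead the parser cannot choose between them.

Augment with F' → F and build the canonical LR(0) collection (I0 = CLOSURE({[F' → . F]}), then GOTO on every symbol after a dot until no new states appear). It has 15 states:
  I0: { [B → . ( F B], [B → . num F b], [F → . ( B], [F → . ( F], [F → . B], [F → . num b (], [F' → . F] }  — shift
  I1: { [B → ( . F B], [B → . ( F B], [B → . num F b], [F → ( . B], [F → ( . F], [F → . ( B], [F → . ( F], [F → . B], [F → . num b (] }  — shift
  I2: { [F → B .] }  — reduce
  I3: { [F' → F .] }  — accept
  I4: { [B → . ( F B], [B → . num F b], [B → num . F b], [F → . ( B], [F → . ( F], [F → . B], [F → . num b (], [F → num . b (] }  — shift
  I5: { [B → num F . b] }  — shift
  I6: { [F → num b . (] }  — shift
  I7: { [F → num b ( .] }  — reduce
  I8: { [B → num F b .] }  — reduce
  I9: { [F → ( B .], [F → B .] }  — 2 reduces
  I10: { [B → ( F . B], [B → . ( F B], [B → . num F b], [F → ( F .] }  — shift, reduce
  I11: { [B → ( . F B], [B → . ( F B], [B → . num F b], [F → . ( B], [F → . ( F], [F → . B], [F → . num b (] }  — shift
  I12: { [B → ( F B .] }  — reduce
  I13: { [B → . ( F B], [B → . num F b], [B → num . F b], [F → . ( B], [F → . ( F], [F → . B], [F → . num b (] }  — shift
  I14: { [B → ( F . B], [B → . ( F B], [B → . num F b] }  — shift

I9 contains complete items [F → ( B .], [F → B .] — reduce-reduce conflict.

Answer: Yes — I9: [F → ( B .] vs [F → B .]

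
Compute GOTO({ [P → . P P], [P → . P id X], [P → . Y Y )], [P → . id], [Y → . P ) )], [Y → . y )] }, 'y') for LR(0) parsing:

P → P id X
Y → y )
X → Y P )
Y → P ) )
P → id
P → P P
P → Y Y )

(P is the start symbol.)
{ [Y → y . )] }

GOTO(I, 'y') = CLOSURE({ [A → αX.β] : [A → α.Xβ] ∈ I, X = 'y' })

Items with dot before 'y', with the dot advanced:
  [Y → . y )] → [Y → y . )]
Closure adds nothing (no advanced item has the dot before a non-terminal).

GOTO = { [Y → y . )] }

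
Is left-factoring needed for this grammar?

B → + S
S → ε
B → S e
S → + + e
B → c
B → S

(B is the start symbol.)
Left-factoring is needed when two productions for the same non-terminal
share a common prefix on the right-hand side.

Productions for B:
  B → + S
  B → S e
  B → c
  B → S
Productions for S:
  S → ε
  S → + + e

Found common prefix 'S' in productions for B

Answer: Yes, B has productions with common prefix 'S'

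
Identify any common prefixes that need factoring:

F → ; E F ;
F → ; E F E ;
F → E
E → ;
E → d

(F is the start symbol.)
Yes, F has productions with common prefix '; E F'

Left-factoring is needed when two productions for the same non-terminal
share a common prefix on the right-hand side.

Productions for F:
  F → ; E F ;
  F → ; E F E ;
  F → E
Productions for E:
  E → ;
  E → d

Found common prefix '; E F' in productions for F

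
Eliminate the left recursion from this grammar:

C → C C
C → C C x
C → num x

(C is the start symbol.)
C → num x C'
C' → C C'
C' → C x C'
C' → ε

C is directly left-recursive. The standard transformation for
  A → A α₁ | ... | A α_m | β₁ | ... | β_n
is
  A  → β₁ A' | ... | β_n A'
  A' → α₁ A' | ... | α_m A' | ε

C → num x becomes C → num x C'
C → C C becomes C' → C C'
C → C C x becomes C' → C x C'
Add C' → ε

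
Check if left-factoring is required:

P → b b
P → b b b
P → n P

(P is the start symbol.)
Left-factoring is needed when two productions for the same non-terminal
share a common prefix on the right-hand side.

Productions for P:
  P → b b
  P → b b b
  P → n P

Found common prefix 'b b' in productions for P

Answer: Yes, P has productions with common prefix 'b b'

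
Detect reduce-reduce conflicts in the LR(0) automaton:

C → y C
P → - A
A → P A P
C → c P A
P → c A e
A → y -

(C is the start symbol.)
Augment with C' → C and build the canonical LR(0) collection (I0 = CLOSURE({[C' → . C]}), then GOTO on every symbol after a dot until no new states appear). It has 17 states:
  I0: { [C → . c P A], [C → . y C], [C' → . C] }  — shift
  I1: { [C' → C .] }  — accept
  I2: { [C → c . P A], [P → . - A], [P → . c A e] }  — shift
  I3: { [C → . c P A], [C → . y C], [C → y . C] }  — shift
  I4: { [C → y C .] }  — reduce
  I5: { [A → . P A P], [A → . y -], [P → - . A], [P → . - A], [P → . c A e] }  — shift
  I6: { [A → . P A P], [A → . y -], [C → c P . A], [P → . - A], [P → . c A e] }  — shift
  I7: { [A → . P A P], [A → . y -], [P → . - A], [P → . c A e], [P → c . A e] }  — shift
  I8: { [P → c A . e] }  — shift
  I9: { [A → . P A P], [A → . y -], [A → P . A P], [P → . - A], [P → . c A e] }  — shift
  I10: { [A → y . -] }  — shift
  I11: { [A → y - .] }  — reduce
  I12: { [A → P A . P], [P → . - A], [P → . c A e] }  — shift
  I13: { [A → P A P .] }  — reduce
  I14: { [P → c A e .] }  — reduce
  I15: { [C → c P A .] }  — reduce
  I16: { [P → - A .] }  — reduce

No state contains more than one complete item.

Answer: No reduce-reduce conflicts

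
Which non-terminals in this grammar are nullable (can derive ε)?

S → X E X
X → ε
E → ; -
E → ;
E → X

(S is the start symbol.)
{ 'E', 'S', 'X' }

A non-terminal is nullable if it can derive ε (the empty string): either it has an ε-production, or it has a production whose right-hand side consists entirely of nullable non-terminals.

ε-productions: X → ε
So X is immediately nullable.
E → X: every symbol on the right is nullable, so E is nullable too.
S → X E X: every symbol on the right is nullable, so S is nullable too.
Every non-terminal is now nullable.
Nullable = { 'E', 'S', 'X' }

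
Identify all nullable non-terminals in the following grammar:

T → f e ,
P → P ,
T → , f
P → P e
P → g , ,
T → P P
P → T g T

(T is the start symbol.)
None

A non-terminal is nullable if it can derive ε (the empty string): either it has an ε-production, or it has a production whose right-hand side consists entirely of nullable non-terminals.

There are no ε-productions, so no non-terminal can derive ε.
No non-terminals are nullable.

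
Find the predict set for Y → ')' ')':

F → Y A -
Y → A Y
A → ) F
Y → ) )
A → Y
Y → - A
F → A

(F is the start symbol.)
PREDICT(Y → ')' ')') = (FIRST(RHS) \ {ε}) ∪ (FOLLOW(Y) if ε ∈ FIRST(RHS), i.e. RHS ⇒* ε)
FIRST(')' ')') = { ')' }
ε ∉ FIRST(')' ')'), so FOLLOW(Y) is not added.
PREDICT(Y → ')' ')') = { ')' }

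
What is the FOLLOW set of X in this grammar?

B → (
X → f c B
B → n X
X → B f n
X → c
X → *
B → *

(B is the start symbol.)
{ $, 'f' }

To compute FOLLOW(X), find every occurrence of X on a right-hand side N → α X β: add FIRST(β) \ {ε}, and if β is empty or nullable also add FOLLOW(N). Iterate to a fixed point.

In B → n X: X is at the end, add FOLLOW(B)

The FOLLOW sets referred to above (computed the same way, to a fixed point):
  FOLLOW(B) = { $, 'f' }

Taking the union: FOLLOW(X) = { $, 'f' }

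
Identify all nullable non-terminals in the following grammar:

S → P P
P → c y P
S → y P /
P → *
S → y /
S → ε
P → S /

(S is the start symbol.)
A non-terminal is nullable if it can derive ε (the empty string): either it has an ε-production, or it has a production whose right-hand side consists entirely of nullable non-terminals.

ε-productions: S → ε
So S is immediately nullable.
No further non-terminal can be added: every production for the remaining non-terminals contains a terminal or a non-nullable non-terminal.
Nullable = { 'S' }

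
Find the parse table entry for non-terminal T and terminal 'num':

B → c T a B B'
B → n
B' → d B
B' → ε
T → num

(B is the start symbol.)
T → num

To find M[T, 'num'], we find productions for T where 'num' is in the predict set (PREDICT(N → α) = (FIRST(α) \ {ε}) ∪ (FOLLOW(N) if α ⇒* ε)).

T → num: PREDICT = { 'num' }
  'num' is in predict set, so this production goes in M[T, 'num']

M[T, 'num'] = T → num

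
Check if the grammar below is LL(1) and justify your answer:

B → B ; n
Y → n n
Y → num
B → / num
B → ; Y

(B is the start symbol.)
A grammar is LL(1) if for each non-terminal N with multiple productions, the predict sets of those productions are pairwise disjoint, where PREDICT(N → α) = (FIRST(α) \ {ε}) ∪ (FOLLOW(N) if α ⇒* ε).

Relevant sets:
  FIRST(B) = { '/', ';' }

For B:
  PREDICT(B → B ';' n) = { '/', ';' }
  PREDICT(B → '/' num) = { '/' }
  PREDICT(B → ';' Y) = { ';' }
For Y:
  PREDICT(Y → n n) = { 'n' }
  PREDICT(Y → num) = { 'num' }

Conflict found: Predict set conflict for B: { '/' }
The grammar is NOT LL(1).

Answer: No. Predict set conflict for B: { '/' }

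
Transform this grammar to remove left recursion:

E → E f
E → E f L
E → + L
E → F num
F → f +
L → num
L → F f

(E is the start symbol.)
E → + L E'
E → F num E'
E' → f E'
E' → f L E'
E' → ε
F → f +
L → num
L → F f

E is directly left-recursive. The standard transformation for
  A → A α₁ | ... | A α_m | β₁ | ... | β_n
is
  A  → β₁ A' | ... | β_n A'
  A' → α₁ A' | ... | α_m A' | ε

E → + L becomes E → + L E'
E → F num becomes E → F num E'
E → E f becomes E' → f E'
E → E f L becomes E' → f L E'
Add E' → ε

Productions for other non-terminals are unchanged:
  F → f +
  L → num
  L → F f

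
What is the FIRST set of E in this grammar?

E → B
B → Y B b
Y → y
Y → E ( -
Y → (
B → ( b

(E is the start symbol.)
{ '(', 'y' }

To compute FIRST(E), examine every production with E on the left-hand side, reading each right-hand side left to right until a non-nullable symbol is reached.

FIRST sets of the other non-terminals involved (by the same procedure, iterated to a fixed point):
  FIRST(B) = { '(', 'y' }

From E → B:
  - B is a non-terminal: add FIRST(B) \ {ε} = { '(', 'y' }
    B is not nullable, so stop

Collecting: FIRST(E) = { '(', 'y' }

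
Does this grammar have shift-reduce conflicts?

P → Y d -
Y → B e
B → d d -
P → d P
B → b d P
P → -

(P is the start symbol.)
Augment with P' → P and build the canonical LR(0) collection (I0 = CLOSURE({[P' → . P]}), then GOTO on every symbol after a dot until no new states appear). It has 15 states:
  I0: { [B → . b d P], [B → . d d -], [P → . -], [P → . Y d -], [P → . d P], [P' → . P], [Y → . B e] }  — shift
  I1: { [P → - .] }  — reduce
  I2: { [Y → B . e] }  — shift
  I3: { [P' → P .] }  — accept
  I4: { [P → Y . d -] }  — shift
  I5: { [B → b . d P] }  — shift
  I6: { [B → . b d P], [B → . d d -], [B → d . d -], [P → . -], [P → . Y d -], [P → . d P], [P → d . P], [Y → . B e] }  — shift
  I7: { [P → d P .] }  — reduce
  I8: { [B → . b d P], [B → . d d -], [B → d . d -], [B → d d . -], [P → . -], [P → . Y d -], [P → . d P], [P → d . P], [Y → . B e] }  — shift
  I9: { [B → d d - .], [P → - .] }  — 2 reduces
  I10: { [B → . b d P], [B → . d d -], [B → b d . P], [P → . -], [P → . Y d -], [P → . d P], [Y → . B e] }  — shift
  I11: { [B → b d P .] }  — reduce
  I12: { [P → Y d . -] }  — shift
  I13: { [P → Y d - .] }  — reduce
  I14: { [Y → B e .] }  — reduce

No state contains both a complete item and a shift item.

Answer: No shift-reduce conflicts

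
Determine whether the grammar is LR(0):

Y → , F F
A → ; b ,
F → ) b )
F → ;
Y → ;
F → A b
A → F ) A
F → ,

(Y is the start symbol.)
No. Shift-reduce conflict between [F → ; .] and [A → ; . b ,]

A grammar is LR(0) if no state in the canonical LR(0) collection has:
  - both a shift item (dot before a terminal) and a complete item (shift-reduce conflict), or
  - two or more complete items (reduce-reduce conflict; the accept item [Y' → Y .] counts as a complete item here).

Augment with Y' → Y and build the canonical LR(0) collection (I0 = CLOSURE({[Y' → . Y]}), then GOTO on every symbol after a dot until no new states appear). It has 19 states:
  I0: { [Y → . , F F], [Y → . ;], [Y' → . Y] }  — shift
  I1: { [A → . ; b ,], [A → . F ) A], [F → . ) b )], [F → . ,], [F → . ;], [F → . A b], [Y → , . F F] }  — shift
  I2: { [Y → ; .] }  — reduce
  I3: { [Y' → Y .] }  — accept
  I4: { [F → ) . b )] }  — shift
  I5: { [F → , .] }  — reduce
  I6: { [A → ; . b ,], [F → ; .] }  — shift, reduce
  I7: { [F → A . b] }  — shift
  I8: { [A → . ; b ,], [A → . F ) A], [A → F . ) A], [F → . ) b )], [F → . ,], [F → . ;], [F → . A b], [Y → , F . F] }  — shift
  I9: { [A → . ; b ,], [A → . F ) A], [A → F ) . A], [F → ) . b )], [F → . ) b )], [F → . ,], [F → . ;], [F → . A b] }  — shift
  I10: { [A → F . ) A], [Y → , F F .] }  — shift, reduce
  I11: { [A → . ; b ,], [A → . F ) A], [A → F ) . A], [F → . ) b )], [F → . ,], [F → . ;], [F → . A b] }  — shift
  I12: { [A → F ) A .], [F → A . b] }  — shift, reduce
  I13: { [A → F . ) A] }  — shift
  I14: { [F → A b .] }  — reduce
  I15: { [F → ) b . )] }  — shift
  I16: { [F → ) b ) .] }  — reduce
  I17: { [A → ; b . ,] }  — shift
  I18: { [A → ; b , .] }  — reduce

Conflict in state I6:
  Shift-reduce conflict between [F → ; .] and [A → ; . b ,]
So the grammar is NOT LR(0).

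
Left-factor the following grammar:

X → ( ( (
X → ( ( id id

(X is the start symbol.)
Left-factoring transforms A → αβ₁ | αβ₂ into A → αA' and A' → β₁ | β₂
(α is the longest common prefix among the alternatives). Repeat until
no nonterminal has two alternatives with a common prefix.

Round 1: X has alternatives sharing prefix '( ('. Introduce X': X → ( ( X'
  Add: X' → (
  Add: X' → id id

No remaining common prefixes — done.

Resulting grammar:
X → ( ( X'
X' → (
X' → id id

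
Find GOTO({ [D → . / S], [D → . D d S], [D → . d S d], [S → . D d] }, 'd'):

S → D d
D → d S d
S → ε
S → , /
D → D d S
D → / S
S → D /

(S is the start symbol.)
{ [D → . / S], [D → . D d S], [D → . d S d], [D → d . S d], [S → . , /], [S → . D /], [S → . D d], [S → .] }

GOTO(I, 'd') = CLOSURE({ [A → αX.β] : [A → α.Xβ] ∈ I, X = 'd' })

Items with dot before 'd', with the dot advanced:
  [D → . d S d] → [D → d . S d]
Closure of the advanced items:
  [D → d . S d] has the dot before S: add [S → . D d], [S → .], [S → . , /], [S → . D /]
  [S → . D d] has the dot before D: add [D → . d S d], [D → . D d S], [D → . / S]

GOTO = { [D → . / S], [D → . D d S], [D → . d S d], [D → d . S d], [S → . , /], [S → . D /], [S → . D d], [S → .] }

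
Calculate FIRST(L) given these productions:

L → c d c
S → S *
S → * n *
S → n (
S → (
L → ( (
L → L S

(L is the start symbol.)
{ '(', 'c' }

From L → c d c:
  - c is a terminal: add 'c' and stop
From L → ( (:
  - '(' is a terminal: add '(' and stop
From L → L S:
  - L is the symbol being defined: contributes nothing new
    L is not nullable, so stop

Collecting: FIRST(L) = { '(', 'c' }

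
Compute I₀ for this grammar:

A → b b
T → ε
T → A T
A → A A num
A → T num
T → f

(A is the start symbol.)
{ [A → . A A num], [A → . T num], [A → . b b], [A' → . A], [T → . A T], [T → . f], [T → .] }

First, augment the grammar with A' → A
I₀ = CLOSURE({ [A' → . A] }):
  [A' → . A] has the dot before A: add [A → . b b], [A → . A A num], [A → . T num]
  [A → . T num] has the dot before T: add [T → .], [T → . A T], [T → . f]
No further items can be added.

I₀ = { [A → . A A num], [A → . T num], [A → . b b], [A' → . A], [T → . A T], [T → . f], [T → .] }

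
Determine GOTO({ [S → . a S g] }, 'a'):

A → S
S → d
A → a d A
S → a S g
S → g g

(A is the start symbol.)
{ [S → . a S g], [S → . d], [S → . g g], [S → a . S g] }

GOTO(I, 'a') = CLOSURE({ [A → αX.β] : [A → α.Xβ] ∈ I, X = 'a' })

Items with dot before 'a', with the dot advanced:
  [S → . a S g] → [S → a . S g]
Closure of the advanced items:
  [S → a . S g] has the dot before S: add [S → . d], [S → . a S g], [S → . g g]

GOTO = { [S → . a S g], [S → . d], [S → . g g], [S → a . S g] }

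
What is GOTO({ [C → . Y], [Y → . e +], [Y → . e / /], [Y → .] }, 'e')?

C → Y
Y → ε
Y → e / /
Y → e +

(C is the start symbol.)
GOTO(I, 'e') = CLOSURE({ [A → αX.β] : [A → α.Xβ] ∈ I, X = 'e' })

Items with dot before 'e', with the dot advanced:
  [Y → . e +] → [Y → e . +]
  [Y → . e / /] → [Y → e . / /]
Closure adds nothing (no advanced item has the dot before a non-terminal).

GOTO = { [Y → e . +], [Y → e . / /] }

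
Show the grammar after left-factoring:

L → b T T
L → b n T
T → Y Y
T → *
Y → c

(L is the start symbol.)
L → b L'
L' → T T
L' → n T
T → Y Y
T → *
Y → c

Left-factoring transforms A → αβ₁ | αβ₂ into A → αA' and A' → β₁ | β₂
(α is the longest common prefix among the alternatives). Repeat until
no nonterminal has two alternatives with a common prefix.

Round 1: L has alternatives sharing prefix 'b'. Introduce L': L → b L'
  Add: L' → T T
  Add: L' → n T

No remaining common prefixes — done.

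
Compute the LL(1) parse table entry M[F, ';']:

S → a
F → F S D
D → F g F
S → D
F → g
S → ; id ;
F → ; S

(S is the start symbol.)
To find M[F, ';'], we find productions for F where ';' is in the predict set (PREDICT(N → α) = (FIRST(α) \ {ε}) ∪ (FOLLOW(N) if α ⇒* ε)).

Relevant sets:
  FIRST(F) = { ';', 'g' }

F → F S D: PREDICT = { ';', 'g' }
  ';' is in predict set, so this production goes in M[F, ';']
F → g: PREDICT = { 'g' }
F → ; S: PREDICT = { ';' }
  ';' is in predict set, so this production goes in M[F, ';']

M[F, ';'] = F → F S D, F → ; S  (a multiply-defined cell — the grammar is not LL(1))

Answer: F → F S D, F → ; S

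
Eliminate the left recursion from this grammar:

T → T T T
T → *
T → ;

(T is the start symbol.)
T is directly left-recursive. The standard transformation for
  A → A α₁ | ... | A α_m | β₁ | ... | β_n
is
  A  → β₁ A' | ... | β_n A'
  A' → α₁ A' | ... | α_m A' | ε

T → * becomes T → * T'
T → ; becomes T → ; T'
T → T T T becomes T' → T T T'
Add T' → ε

Resulting grammar:
T → * T'
T → ; T'
T' → T T T'
T' → ε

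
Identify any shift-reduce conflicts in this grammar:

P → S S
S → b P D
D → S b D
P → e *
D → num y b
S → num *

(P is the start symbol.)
A shift-reduce conflict occurs when an LR(0) state has both:
  - a complete (reduce) item [A → α .] (dot at the end), and
  - a shift item [B → β . c γ] (dot before a terminal).

Augment with P' → P and build the canonical LR(0) collection (I0 = CLOSURE({[P' → . P]}), then GOTO on every symbol after a dot until no new states appear). It has 17 states:
  I0: { [P → . S S], [P → . e *], [P' → . P], [S → . b P D], [S → . num *] }  — shift
  I1: { [P' → P .] }  — accept
  I2: { [P → S . S], [S → . b P D], [S → . num *] }  — shift
  I3: { [P → . S S], [P → . e *], [S → . b P D], [S → . num *], [S → b . P D] }  — shift
  I4: { [P → e . *] }  — shift
  I5: { [S → num . *] }  — shift
  I6: { [S → num * .] }  — reduce
  I7: { [P → e * .] }  — reduce
  I8: { [D → . S b D], [D → . num y b], [S → . b P D], [S → . num *], [S → b P . D] }  — shift
  I9: { [S → b P D .] }  — reduce
  I10: { [D → S . b D] }  — shift
  I11: { [D → num . y b], [S → num . *] }  — shift
  I12: { [D → num y . b] }  — shift
  I13: { [D → num y b .] }  — reduce
  I14: { [D → . S b D], [D → . num y b], [D → S b . D], [S → . b P D], [S → . num *] }  — shift
  I15: { [D → S b D .] }  — reduce
  I16: { [P → S S .] }  — reduce

No state contains both a complete item and a shift item.

Answer: No shift-reduce conflicts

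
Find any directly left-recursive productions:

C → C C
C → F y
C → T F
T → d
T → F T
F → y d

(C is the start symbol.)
C → C C: LEFT RECURSIVE (starts with C)
C → F y: starts with F
C → T F: starts with T
T → d: starts with d
T → F T: starts with F
F → y d: starts with y

The grammar has direct left recursion on: C.

Answer: Yes, C is left-recursive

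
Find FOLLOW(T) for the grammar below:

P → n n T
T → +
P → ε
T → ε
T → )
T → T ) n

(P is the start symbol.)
{ $, ')' }

To compute FOLLOW(T), find every occurrence of T on a right-hand side N → α T β: add FIRST(β) \ {ε}, and if β is empty or nullable also add FOLLOW(N). Iterate to a fixed point.

In P → n n T: T is at the end, add FOLLOW(P)
In T → T ) n: T is followed by ')' n, add FIRST(')' n) \ {ε} = { ')' }

The FOLLOW sets referred to above (computed the same way, to a fixed point):
  FOLLOW(P) = { $ }

Taking the union: FOLLOW(T) = { $, ')' }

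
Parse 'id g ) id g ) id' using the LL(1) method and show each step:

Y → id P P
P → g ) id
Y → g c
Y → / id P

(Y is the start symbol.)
Stack is shown with the top on the left.

Stack       Input               Action
--------------------------------------
Y $         id g ) id g ) id $  output Y → id P P
id P P $    id g ) id g ) id $  match 'id'
P P $       g ) id g ) id $     output P → g ) id
g ) id P $  g ) id g ) id $     match 'g'
) id P $    ) id g ) id $       match ')'
id P $      id g ) id $         match 'id'
P $         g ) id $            output P → g ) id
g ) id $    g ) id $            match 'g'
) id $      ) id $              match ')'
id $        id $                match 'id'
$           $                   accept

The string is accepted.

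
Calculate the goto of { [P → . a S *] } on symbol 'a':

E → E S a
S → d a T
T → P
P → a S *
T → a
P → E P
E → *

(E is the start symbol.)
GOTO(I, 'a') = CLOSURE({ [A → αX.β] : [A → α.Xβ] ∈ I, X = 'a' })

Items with dot before 'a', with the dot advanced:
  [P → . a S *] → [P → a . S *]
Closure of the advanced items:
  [P → a . S *] has the dot before S: add [S → . d a T]

GOTO = { [P → a . S *], [S → . d a T] }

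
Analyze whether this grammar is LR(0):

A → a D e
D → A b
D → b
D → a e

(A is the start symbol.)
Yes, the grammar is LR(0)

A grammar is LR(0) if no state in the canonical LR(0) collection has:
  - both a shift item (dot before a terminal) and a complete item (shift-reduce conflict), or
  - two or more complete items (reduce-reduce conflict; the accept item [A' → A .] counts as a complete item here).

Augment with A' → A and build the canonical LR(0) collection (I0 = CLOSURE({[A' → . A]}), then GOTO on every symbol after a dot until no new states appear). It has 10 states:
  I0: { [A → . a D e], [A' → . A] }  — shift
  I1: { [A' → A .] }  — accept
  I2: { [A → . a D e], [A → a . D e], [D → . A b], [D → . a e], [D → . b] }  — shift
  I3: { [D → A . b] }  — shift
  I4: { [A → a D . e] }  — shift
  I5: { [A → . a D e], [A → a . D e], [D → . A b], [D → . a e], [D → . b], [D → a . e] }  — shift
  I6: { [D → b .] }  — reduce
  I7: { [D → a e .] }  — reduce
  I8: { [A → a D e .] }  — reduce
  I9: { [D → A b .] }  — reduce

Every state is either a pure shift/goto state or contains exactly one complete item and nothing to shift — no conflicts. The grammar is LR(0).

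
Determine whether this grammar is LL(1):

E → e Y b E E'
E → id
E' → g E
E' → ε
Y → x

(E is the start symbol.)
A grammar is LL(1) if for each non-terminal N with multiple productions, the predict sets of those productions are pairwise disjoint, where PREDICT(N → α) = (FIRST(α) \ {ε}) ∪ (FOLLOW(N) if α ⇒* ε).

Relevant sets:
  FOLLOW(E') = { $, 'g' }

For E:
  PREDICT(E → e Y b E E') = { 'e' }
  PREDICT(E → id) = { 'id' }
For E':
  PREDICT(E' → g E) = { 'g' }
  PREDICT(E' → ε) = { $, 'g' }
Y has a single production, so nothing to check there.

Conflict found: Predict set conflict for E': { 'g' }
The grammar is NOT LL(1).

Answer: No. Predict set conflict for E': { 'g' }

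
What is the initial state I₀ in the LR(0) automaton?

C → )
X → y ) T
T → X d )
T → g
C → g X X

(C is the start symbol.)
{ [C → . )], [C → . g X X], [C' → . C] }

First, augment the grammar with C' → C
I₀ = CLOSURE({ [C' → . C] }):
  [C' → . C] has the dot before C: add [C → . )], [C → . g X X]
No further items can be added.

I₀ = { [C → . )], [C → . g X X], [C' → . C] }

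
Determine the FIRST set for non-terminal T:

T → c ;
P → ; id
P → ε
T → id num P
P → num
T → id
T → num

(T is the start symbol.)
To compute FIRST(T), examine every production with T on the left-hand side, reading each right-hand side left to right until a non-nullable symbol is reached.

From T → c ;:
  - c is a terminal: add 'c' and stop
From T → id num P:
  - id is a terminal: add 'id' and stop
From T → id:
  - id is a terminal: add 'id' and stop
From T → num:
  - num is a terminal: add 'num' and stop

Collecting: FIRST(T) = { 'c', 'id', 'num' }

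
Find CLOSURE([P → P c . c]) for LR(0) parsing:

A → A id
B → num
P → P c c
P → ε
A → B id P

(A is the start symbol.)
To compute CLOSURE, for each item [A → α.Bβ] where B is a non-terminal, add [B → .γ] for all productions B → γ; repeat for the newly added items until nothing changes.

Start with: [P → P c . c]
The dot precedes the terminal c, so nothing is added.

CLOSURE = { [P → P c . c] }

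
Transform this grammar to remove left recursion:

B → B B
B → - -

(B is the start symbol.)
B is directly left-recursive. The standard transformation for
  A → A α₁ | ... | A α_m | β₁ | ... | β_n
is
  A  → β₁ A' | ... | β_n A'
  A' → α₁ A' | ... | α_m A' | ε

B → - - becomes B → - - B'
B → B B becomes B' → B B'
Add B' → ε

Resulting grammar:
B → - - B'
B' → B B'
B' → ε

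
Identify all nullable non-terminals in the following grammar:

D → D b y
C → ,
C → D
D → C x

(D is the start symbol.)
There are no ε-productions, so no non-terminal can derive ε.
No non-terminals are nullable.

Answer: None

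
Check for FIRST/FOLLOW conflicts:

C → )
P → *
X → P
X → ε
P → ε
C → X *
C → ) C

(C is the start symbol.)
Yes. P → '*' with FOLLOW(P) on { '*' }; X → P with FOLLOW(X) on { '*' }

A FIRST/FOLLOW conflict occurs when a non-terminal N has a nullable alternative N → β (β ⇒* ε) and another alternative N → α with FIRST(α) ∩ FOLLOW(N) ≠ ∅: on such a lookahead the parser cannot decide between expanding α and letting N vanish via β.

Nullable non-terminals: P, X.
FIRST sets used below: FIRST(P) = { '*', ε }

P: nullable alternative(s) P → ε; FOLLOW(P) = { '*' }
  P → *: FIRST \ {ε} = { '*' } — overlaps FOLLOW(P) on { '*' }: CONFLICT
  P → ε: FIRST \ {ε} = { } — this is the only nullable alternative, skip

X: nullable alternative(s) X → P, X → ε; FOLLOW(X) = { '*' }
  X → P: FIRST \ {ε} = { '*' } — overlaps FOLLOW(X) on { '*' }: CONFLICT
  X → ε: FIRST \ {ε} = { } — disjoint from FOLLOW(X)

C has no nullable alternative, so no FIRST/FOLLOW check is needed there.

So the grammar has 2 FIRST/FOLLOW conflicts (marked CONFLICT above).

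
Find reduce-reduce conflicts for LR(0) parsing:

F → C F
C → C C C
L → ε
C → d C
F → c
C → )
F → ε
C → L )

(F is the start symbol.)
Yes — I0: [F → .] vs [L → .]; I2: [F → .] vs [L → .]; I7: [C → d C .] vs [L → .]; I9: [C → C C C .] vs [L → .]; I11: [F → .] vs [L → .]; I13: [C → C C C .] vs [F → .]

A reduce-reduce conflict occurs when an LR(0) state has two complete items [A → α .] and [B → β .] — both call for a reduction, and with no lookahead the parser cannot choose between them.

Augment with F' → F and build the canonical LR(0) collection (I0 = CLOSURE({[F' → . F]}), then GOTO on every symbol after a dot until no new states appear). It has 14 states:
  I0: { [C → . )], [C → . C C C], [C → . L )], [C → . d C], [F → . C F], [F → . c], [F → .], [F' → . F], [L → .] }  — shift, 2 reduces
  I1: { [C → ) .] }  — reduce
  I2: { [C → . )], [C → . C C C], [C → . L )], [C → . d C], [C → C . C C], [F → . C F], [F → . c], [F → .], [F → C . F], [L → .] }  — shift, 2 reduces
  I3: { [F' → F .] }  — accept
  I4: { [C → L . )] }  — shift
  I5: { [F → c .] }  — reduce
  I6: { [C → . )], [C → . C C C], [C → . L )], [C → . d C], [C → d . C], [L → .] }  — shift, reduce
  I7: { [C → . )], [C → . C C C], [C → . L )], [C → . d C], [C → C . C C], [C → d C .], [L → .] }  — shift, 2 reduces
  I8: { [C → . )], [C → . C C C], [C → . L )], [C → . d C], [C → C . C C], [C → C C . C], [L → .] }  — shift, reduce
  I9: { [C → . )], [C → . C C C], [C → . L )], [C → . d C], [C → C . C C], [C → C C . C], [C → C C C .], [L → .] }  — shift, 2 reduces
  I10: { [C → L ) .] }  — reduce
  I11: { [C → . )], [C → . C C C], [C → . L )], [C → . d C], [C → C . C C], [C → C C . C], [F → . C F], [F → . c], [F → .], [F → C . F], [L → .] }  — shift, 2 reduces
  I12: { [F → C F .] }  — reduce
  I13: { [C → . )], [C → . C C C], [C → . L )], [C → . d C], [C → C . C C], [C → C C . C], [C → C C C .], [F → . C F], [F → . c], [F → .], [F → C . F], [L → .] }  — shift, 3 reduces

I0 contains complete items [F → .], [L → .] — reduce-reduce conflict.
I2 contains complete items [F → .], [L → .] — reduce-reduce conflict.
I7 contains complete items [C → d C .], [L → .] — reduce-reduce conflict.
I9 contains complete items [C → C C C .], [L → .] — reduce-reduce conflict.
I11 contains complete items [F → .], [L → .] — reduce-reduce conflict.
I13 contains complete items [C → C C C .], [F → .], [L → .] — reduce-reduce conflict.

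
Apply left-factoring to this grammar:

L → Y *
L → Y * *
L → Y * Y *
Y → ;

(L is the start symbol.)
Left-factoring transforms A → αβ₁ | αβ₂ into A → αA' and A' → β₁ | β₂
(α is the longest common prefix among the alternatives). Repeat until
no nonterminal has two alternatives with a common prefix.

Round 1: L has alternatives sharing prefix 'Y *'. Introduce L': L → Y * L'
  Add: L' → ε
  Add: L' → *
  Add: L' → Y *

No remaining common prefixes — done.

Resulting grammar:
L → Y * L'
L' → ε
L' → *
L' → Y *
Y → ;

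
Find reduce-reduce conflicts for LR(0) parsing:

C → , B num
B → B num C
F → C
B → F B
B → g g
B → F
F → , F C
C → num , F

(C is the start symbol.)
Yes — I13: [F → , F C .] vs [F → C .]

A reduce-reduce conflict occurs when an LR(0) state has two complete items [A → α .] and [B → β .] — both call for a reduction, and with no lookahead the parser cannot choose between them.

Augment with C' → C and build the canonical LR(0) collection (I0 = CLOSURE({[C' → . C]}), then GOTO on every symbol after a dot until no new states appear). It has 18 states:
  I0: { [C → . , B num], [C → . num , F], [C' → . C] }  — shift
  I1: { [B → . B num C], [B → . F B], [B → . F], [B → . g g], [C → , . B num], [C → . , B num], [C → . num , F], [F → . , F C], [F → . C] }  — shift
  I2: { [C' → C .] }  — accept
  I3: { [C → num . , F] }  — shift
  I4: { [C → . , B num], [C → . num , F], [C → num , . F], [F → . , F C], [F → . C] }  — shift
  I5: { [B → . B num C], [B → . F B], [B → . F], [B → . g g], [C → , . B num], [C → . , B num], [C → . num , F], [F → , . F C], [F → . , F C], [F → . C] }  — shift
  I6: { [F → C .] }  — reduce
  I7: { [C → num , F .] }  — reduce
  I8: { [B → B . num C], [C → , B . num] }  — shift
  I9: { [B → . B num C], [B → . F B], [B → . F], [B → . g g], [B → F . B], [B → F .], [C → . , B num], [C → . num , F], [F → , F . C], [F → . , F C], [F → . C] }  — shift, reduce
  I10: { [B → g . g] }  — shift
  I11: { [B → g g .] }  — reduce
  I12: { [B → B . num C], [B → F B .] }  — shift, reduce
  I13: { [F → , F C .], [F → C .] }  — 2 reduces
  I14: { [B → . B num C], [B → . F B], [B → . F], [B → . g g], [B → F . B], [B → F .], [C → . , B num], [C → . num , F], [F → . , F C], [F → . C] }  — shift, reduce
  I15: { [B → B num . C], [C → . , B num], [C → . num , F] }  — shift
  I16: { [B → B num C .] }  — reduce
  I17: { [B → B num . C], [C → , B num .], [C → . , B num], [C → . num , F] }  — shift, reduce

I13 contains complete items [F → , F C .], [F → C .] — reduce-reduce conflict.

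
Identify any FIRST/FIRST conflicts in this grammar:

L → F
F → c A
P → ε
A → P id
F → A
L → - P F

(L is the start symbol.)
No FIRST/FIRST conflicts.

A FIRST/FIRST conflict occurs when two productions N → α and N → β for the same non-terminal have FIRST(α) ∩ FIRST(β) ≠ ∅ (with ε ∈ FIRST of a nullable right-hand side, so two nullable alternatives also conflict).

FIRST sets of the non-terminals at (or reachable through a nullable prefix from) the front of some alternative:
  FIRST(F) = { 'c', 'id' }
  FIRST(A) = { 'id' }

Productions for L:
  L → F: FIRST = { 'c', 'id' }
  L → - P F: FIRST = { '-' }
Productions for F:
  F → c A: FIRST = { 'c' }
  F → A: FIRST = { 'id' }
P, A have only one production, so no FIRST/FIRST conflict is possible there.

All alternatives of each non-terminal have pairwise disjoint FIRST sets.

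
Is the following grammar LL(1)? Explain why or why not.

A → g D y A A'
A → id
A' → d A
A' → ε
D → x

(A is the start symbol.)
A grammar is LL(1) if for each non-terminal N with multiple productions, the predict sets of those productions are pairwise disjoint, where PREDICT(N → α) = (FIRST(α) \ {ε}) ∪ (FOLLOW(N) if α ⇒* ε).

Relevant sets:
  FOLLOW(A') = { $, 'd' }

For A:
  PREDICT(A → g D y A A') = { 'g' }
  PREDICT(A → id) = { 'id' }
For A':
  PREDICT(A' → d A) = { 'd' }
  PREDICT(A' → ε) = { $, 'd' }
D has a single production, so nothing to check there.

Conflict found: Predict set conflict for A': { 'd' }
The grammar is NOT LL(1).

Answer: No. Predict set conflict for A': { 'd' }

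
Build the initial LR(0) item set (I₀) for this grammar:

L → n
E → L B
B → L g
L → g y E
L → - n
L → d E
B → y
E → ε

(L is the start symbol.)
{ [L → . - n], [L → . d E], [L → . g y E], [L → . n], [L' → . L] }

First, augment the grammar with L' → L
I₀ = CLOSURE({ [L' → . L] }):
  [L' → . L] has the dot before L: add [L → . n], [L → . g y E], [L → . - n], [L → . d E]
No further items can be added.

I₀ = { [L → . - n], [L → . d E], [L → . g y E], [L → . n], [L' → . L] }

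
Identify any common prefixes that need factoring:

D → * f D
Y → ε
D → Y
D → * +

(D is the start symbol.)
Yes, D has productions with common prefix '*'

Left-factoring is needed when two productions for the same non-terminal
share a common prefix on the right-hand side.

Productions for D:
  D → * f D
  D → Y
  D → * +

Found common prefix '*' in productions for D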